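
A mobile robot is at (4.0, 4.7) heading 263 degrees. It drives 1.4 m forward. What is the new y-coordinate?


y_new = y0 + d*sin(theta)
= 4.7 + 1.4*sin(263)
= 4.7 + -1.3896
= 3.3104


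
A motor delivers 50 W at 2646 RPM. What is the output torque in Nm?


omega = 2646 * 2*pi/60 = 277.0885 rad/s
tau = P / omega = 50 / 277.0885
= 0.1804 Nm


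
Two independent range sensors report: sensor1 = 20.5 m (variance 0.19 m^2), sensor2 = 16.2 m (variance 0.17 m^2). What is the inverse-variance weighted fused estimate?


w1 = (1/var1) / (1/var1 + 1/var2)
   = 5.2632 / (5.2632 + 5.8824) = 0.4722
w2 = 1 - w1 = 0.5278
fused = w1*s1 + w2*s2 = 9.6806 + 8.55
= 18.2306 m


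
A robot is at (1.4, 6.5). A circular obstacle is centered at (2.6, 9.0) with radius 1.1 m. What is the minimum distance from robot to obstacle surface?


center_dist = sqrt((1.4-2.6)^2 + (6.5-9.0)^2)
= sqrt(1.44 + 6.25)
= 2.7731
min_dist = center_dist - radius = 2.7731 - 1.1 = 1.6731 m


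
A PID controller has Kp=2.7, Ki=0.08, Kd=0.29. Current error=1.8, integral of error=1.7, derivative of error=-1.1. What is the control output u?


u = Kp*e + Ki*int(e) + Kd*de/dt
= 2.7*1.8 + 0.08*1.7 + 0.29*(-1.1)
= 4.86 + 0.136 + -0.319
= 4.677


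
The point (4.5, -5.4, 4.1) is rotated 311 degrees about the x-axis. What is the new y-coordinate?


Rotation about x-axis: y' = y*cos(theta) - z*sin(theta)
= -5.4 * 0.6561 - 4.1 * -0.7547
= -0.4484


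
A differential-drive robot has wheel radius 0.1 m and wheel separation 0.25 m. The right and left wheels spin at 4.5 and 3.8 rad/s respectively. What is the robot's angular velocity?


vR = r*wR = 0.1*4.5 = 0.45 m/s
vL = r*wL = 0.1*3.8 = 0.38 m/s
v = (vR+vL)/2 = 0.415 m/s
omega = (vR-vL)/L = 0.28 rad/s
angular velocity = 0.28 rad/s


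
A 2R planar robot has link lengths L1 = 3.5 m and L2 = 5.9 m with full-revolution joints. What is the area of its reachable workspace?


r_max = L1 + L2 = 9.4 m
r_min = |L1 - L2| = 2.4 m
Area = pi*(r_max^2 - r_min^2)
= pi*(88.36 - 5.76)
= pi * 82.6
= 259.4956 m^2


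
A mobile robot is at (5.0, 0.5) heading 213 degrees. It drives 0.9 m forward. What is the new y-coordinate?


y_new = y0 + d*sin(theta)
= 0.5 + 0.9*sin(213)
= 0.5 + -0.4902
= 0.0098


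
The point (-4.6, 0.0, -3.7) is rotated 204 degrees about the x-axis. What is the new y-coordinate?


Rotation about x-axis: y' = y*cos(theta) - z*sin(theta)
= 0.0 * -0.9135 - -3.7 * -0.4067
= -1.5049


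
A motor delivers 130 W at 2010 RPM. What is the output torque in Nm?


omega = 2010 * 2*pi/60 = 210.4867 rad/s
tau = P / omega = 130 / 210.4867
= 0.6176 Nm


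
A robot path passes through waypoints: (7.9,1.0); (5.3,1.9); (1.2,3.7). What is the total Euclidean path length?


Segment lengths:
  seg1 = sqrt((-2.6)^2 + (0.9)^2) = 2.7514
  seg2 = sqrt((-4.1)^2 + (1.8)^2) = 4.4777
Total = 7.2291


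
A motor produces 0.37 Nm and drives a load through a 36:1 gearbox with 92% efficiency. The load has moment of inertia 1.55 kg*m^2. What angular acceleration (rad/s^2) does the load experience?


tau_out = tau_motor * N * eta
= 0.37 * 36 * 0.92 = 12.2544 Nm
alpha = tau_out / I = 12.2544 / 1.55
= 7.9061 rad/s^2


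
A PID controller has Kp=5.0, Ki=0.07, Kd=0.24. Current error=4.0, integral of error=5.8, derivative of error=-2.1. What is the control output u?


u = Kp*e + Ki*int(e) + Kd*de/dt
= 5.0*4.0 + 0.07*5.8 + 0.24*(-2.1)
= 20.0 + 0.406 + -0.504
= 19.902


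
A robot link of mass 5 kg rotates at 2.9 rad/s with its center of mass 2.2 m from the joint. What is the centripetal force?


F = m * omega^2 * r
= 5 * 2.9^2 * 2.2
= 5 * 8.41 * 2.2
= 92.51 N


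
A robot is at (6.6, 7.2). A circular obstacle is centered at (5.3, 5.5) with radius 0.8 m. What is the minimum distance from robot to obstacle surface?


center_dist = sqrt((6.6-5.3)^2 + (7.2-5.5)^2)
= sqrt(1.69 + 2.89)
= 2.1401
min_dist = center_dist - radius = 2.1401 - 0.8 = 1.3401 m


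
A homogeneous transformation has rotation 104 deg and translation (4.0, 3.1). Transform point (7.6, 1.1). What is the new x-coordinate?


x' = cos(theta)*px - sin(theta)*py + tx
= -0.2419*7.6 - 0.9703*1.1 + 4.0
= 1.0941


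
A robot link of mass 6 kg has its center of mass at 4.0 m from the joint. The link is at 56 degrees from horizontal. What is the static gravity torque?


tau = m*g*L*cos(angle)
= 6 * 9.81 * 4.0 * cos(56 deg)
= 6 * 9.81 * 4.0 * 0.5592
= 131.6564 Nm


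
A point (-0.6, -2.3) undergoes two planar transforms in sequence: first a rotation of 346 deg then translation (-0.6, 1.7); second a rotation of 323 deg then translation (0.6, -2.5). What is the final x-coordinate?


After transform 1:
x1 = cos(346)*-0.6 - sin(346)*-2.3 + -0.6 = -1.7386
y1 = sin(346)*-0.6 + cos(346)*-2.3 + 1.7 = -0.3865
After transform 2:
x2 = cos(323)*-1.7386 - sin(323)*-0.3865 + 0.6
= -1.0211


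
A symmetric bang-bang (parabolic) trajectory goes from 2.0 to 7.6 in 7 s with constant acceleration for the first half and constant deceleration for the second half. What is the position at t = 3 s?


Symmetric rest-to-rest: each phase covers (pf-p0)/2 in time T/2. 0.5*a*(T/2)^2 = (pf-p0)/2 => a = 4*(pf-p0)/T^2
a = 4*(7.6-2.0)/7^2 = 0.4571
t = 3 is in the acceleration phase (t <= T/2).
p = p0 + 0.5*a*t^2 = 2.0 + 0.5*0.4571*3^2
= 4.0571


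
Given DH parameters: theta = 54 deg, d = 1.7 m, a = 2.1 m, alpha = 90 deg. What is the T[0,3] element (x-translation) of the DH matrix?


T[0,3] = a * cos(theta)
= 2.1 * cos(54 deg)
= 2.1 * 0.5878
= 1.2343


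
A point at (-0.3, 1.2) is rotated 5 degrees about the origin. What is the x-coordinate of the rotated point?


x' = x*cos(theta) - y*sin(theta)
cos(5 deg) = 0.9962, sin(5 deg) = 0.0872
x' = -0.3 * 0.9962 - 1.2 * 0.0872
= -0.2989 - 0.1046
= -0.4034


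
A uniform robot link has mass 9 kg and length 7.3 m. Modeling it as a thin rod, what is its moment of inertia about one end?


I = (1/3) * m * L^2
= (1/3) * 9 * 7.3^2
= 0.333333 * 9 * 53.29
= 159.87 kg*m^2


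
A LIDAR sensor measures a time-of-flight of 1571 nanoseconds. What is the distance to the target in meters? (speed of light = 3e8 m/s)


tof = 1571 ns = 1.571e-06 s
dist = c * tof / 2
= 3e8 * 1.571e-06 / 2
= 235.65 m


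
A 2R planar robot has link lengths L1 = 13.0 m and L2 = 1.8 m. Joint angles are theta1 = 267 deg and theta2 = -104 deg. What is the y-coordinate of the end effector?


Convert angles to radians: theta1 = 4.66, theta2 = -1.8151
y = L1*sin(theta1) + L2*sin(theta1+theta2)
y = -12.9822 + 0.5263
y = -12.4559


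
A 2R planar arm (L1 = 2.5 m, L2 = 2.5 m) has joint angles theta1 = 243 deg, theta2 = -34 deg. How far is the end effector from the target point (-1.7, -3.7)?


End effector via forward kinematics:
x = L1*cos(t1) + L2*cos(t1+t2) = -3.3215
y = L1*sin(t1) + L2*sin(t1+t2) = -3.4395
Distance to target:
d = sqrt((-1.7 - -3.3215)^2 + (-3.7 - -3.4395)^2)
= sqrt(2.6293 + 0.0678)
= 1.6423 m


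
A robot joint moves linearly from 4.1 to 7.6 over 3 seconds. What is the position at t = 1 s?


s = t/T = 1/3 = 0.3333
p(t) = p0 + (pf-p0)*s
= 4.1 + (7.6 - 4.1) * 0.3333
= 5.2667


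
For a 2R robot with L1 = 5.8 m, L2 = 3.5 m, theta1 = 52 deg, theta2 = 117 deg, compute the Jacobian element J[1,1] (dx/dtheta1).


J[1,1] = -L1*sin(t1) - L2*sin(t1+t2)
= -5.8*sin(52) - 3.5*sin(169)
= -5.2383


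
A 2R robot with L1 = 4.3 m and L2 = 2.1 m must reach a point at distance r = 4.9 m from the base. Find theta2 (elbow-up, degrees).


cos(theta2) = (r^2 - L1^2 - L2^2) / (2*L1*L2)
cos(theta2) = (24.01 - 18.49 - 4.41) / 18.06
cos(theta2) = 0.061462
theta2 = 86.4763 degrees


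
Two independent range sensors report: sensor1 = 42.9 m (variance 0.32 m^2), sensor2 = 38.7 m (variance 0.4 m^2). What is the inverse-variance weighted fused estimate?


w1 = (1/var1) / (1/var1 + 1/var2)
   = 3.125 / (3.125 + 2.5) = 0.5556
w2 = 1 - w1 = 0.4444
fused = w1*s1 + w2*s2 = 23.8333 + 17.2
= 41.0333 m


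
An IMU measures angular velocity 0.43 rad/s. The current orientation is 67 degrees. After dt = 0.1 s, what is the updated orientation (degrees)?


delta_theta = w * dt = 0.43 * 0.1 = 0.043 rad
= 2.4637 deg
theta_new = 67 + 2.4637 = 69.4637 deg


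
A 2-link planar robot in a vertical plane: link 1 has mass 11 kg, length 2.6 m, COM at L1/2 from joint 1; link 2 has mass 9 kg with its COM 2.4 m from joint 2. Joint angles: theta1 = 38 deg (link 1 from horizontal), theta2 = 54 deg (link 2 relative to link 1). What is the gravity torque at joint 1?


Horizontal distance from joint 1 to link-1 COM:
  x_c1 = (L1/2)*cos(t1) = 1.3 * 0.788 = 1.0244 m
Horizontal distance from joint 1 to link-2 COM:
  x_c2 = L1*cos(t1) + Lc2*cos(t1+t2)
       = 2.6*0.788 + 2.4*-0.0349 = 1.9651 m
tau1 = m1*g*x_c1 + m2*g*x_c2
     = 11*9.81*1.0244 + 9*9.81*1.9651
     = 110.5445 + 173.496
     = 284.0405 Nm


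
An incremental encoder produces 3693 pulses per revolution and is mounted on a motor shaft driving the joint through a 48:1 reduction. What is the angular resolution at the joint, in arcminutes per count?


counts per rev = 3693
effective counts at joint = 3693 * 48 = 177264
resolution = 360*60 / 177264
= 0.1219 arcmin/count


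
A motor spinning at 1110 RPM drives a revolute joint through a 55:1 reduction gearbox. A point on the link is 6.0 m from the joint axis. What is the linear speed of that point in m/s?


omega_motor = 1110 * 2*pi/60 = 116.2389 rad/s
omega_joint = omega_motor / 55 = 2.1134 rad/s
v = omega_joint * r = 2.1134 * 6.0
= 12.6806 m/s


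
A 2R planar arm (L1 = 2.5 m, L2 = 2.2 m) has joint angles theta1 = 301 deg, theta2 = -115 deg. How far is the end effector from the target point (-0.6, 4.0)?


End effector via forward kinematics:
x = L1*cos(t1) + L2*cos(t1+t2) = -0.9004
y = L1*sin(t1) + L2*sin(t1+t2) = -2.3729
Distance to target:
d = sqrt((-0.6 - -0.9004)^2 + (4.0 - -2.3729)^2)
= sqrt(0.0902 + 40.6136)
= 6.38 m


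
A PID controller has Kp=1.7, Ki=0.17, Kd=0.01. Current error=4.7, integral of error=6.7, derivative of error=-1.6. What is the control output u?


u = Kp*e + Ki*int(e) + Kd*de/dt
= 1.7*4.7 + 0.17*6.7 + 0.01*(-1.6)
= 7.99 + 1.139 + -0.016
= 9.113


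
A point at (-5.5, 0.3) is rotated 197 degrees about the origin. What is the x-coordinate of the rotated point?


x' = x*cos(theta) - y*sin(theta)
cos(197 deg) = -0.9563, sin(197 deg) = -0.2924
x' = -5.5 * -0.9563 - 0.3 * -0.2924
= 5.2597 - -0.0877
= 5.3474


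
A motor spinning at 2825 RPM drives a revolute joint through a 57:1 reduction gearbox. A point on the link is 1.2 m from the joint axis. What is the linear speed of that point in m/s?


omega_motor = 2825 * 2*pi/60 = 295.8333 rad/s
omega_joint = omega_motor / 57 = 5.1901 rad/s
v = omega_joint * r = 5.1901 * 1.2
= 6.2281 m/s


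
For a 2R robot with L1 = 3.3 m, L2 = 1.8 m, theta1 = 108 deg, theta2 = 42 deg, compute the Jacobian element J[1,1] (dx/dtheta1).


J[1,1] = -L1*sin(t1) - L2*sin(t1+t2)
= -3.3*sin(108) - 1.8*sin(150)
= -4.0385


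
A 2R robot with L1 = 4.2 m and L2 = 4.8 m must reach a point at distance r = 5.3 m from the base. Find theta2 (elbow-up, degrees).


cos(theta2) = (r^2 - L1^2 - L2^2) / (2*L1*L2)
cos(theta2) = (28.09 - 17.64 - 23.04) / 40.32
cos(theta2) = -0.312252
theta2 = 108.195 degrees


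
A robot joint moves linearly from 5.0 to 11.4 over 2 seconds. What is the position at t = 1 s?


s = t/T = 1/2 = 0.5
p(t) = p0 + (pf-p0)*s
= 5.0 + (11.4 - 5.0) * 0.5
= 8.2


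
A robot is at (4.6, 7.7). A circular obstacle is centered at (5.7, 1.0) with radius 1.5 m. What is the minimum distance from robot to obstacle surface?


center_dist = sqrt((4.6-5.7)^2 + (7.7-1.0)^2)
= sqrt(1.21 + 44.89)
= 6.7897
min_dist = center_dist - radius = 6.7897 - 1.5 = 5.2897 m


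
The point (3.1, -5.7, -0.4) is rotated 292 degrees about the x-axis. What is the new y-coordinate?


Rotation about x-axis: y' = y*cos(theta) - z*sin(theta)
= -5.7 * 0.3746 - -0.4 * -0.9272
= -2.5061


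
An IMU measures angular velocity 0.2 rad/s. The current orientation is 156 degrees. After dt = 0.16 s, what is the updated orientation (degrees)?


delta_theta = w * dt = 0.2 * 0.16 = 0.032 rad
= 1.8335 deg
theta_new = 156 + 1.8335 = 157.8335 deg


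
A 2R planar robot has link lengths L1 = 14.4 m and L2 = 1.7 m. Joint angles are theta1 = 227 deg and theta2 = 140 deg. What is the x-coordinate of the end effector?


Convert angles to radians: theta1 = 3.9619, theta2 = 2.4435
x = L1*cos(theta1) + L2*cos(theta1+theta2)
x = -9.8208 + 1.6873
x = -8.1334


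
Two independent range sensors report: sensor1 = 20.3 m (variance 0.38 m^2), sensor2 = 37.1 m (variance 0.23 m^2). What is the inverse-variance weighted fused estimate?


w1 = (1/var1) / (1/var1 + 1/var2)
   = 2.6316 / (2.6316 + 4.3478) = 0.377
w2 = 1 - w1 = 0.623
fused = w1*s1 + w2*s2 = 7.6541 + 23.1115
= 30.7656 m


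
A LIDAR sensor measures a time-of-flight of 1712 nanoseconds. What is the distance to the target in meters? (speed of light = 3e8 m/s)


tof = 1712 ns = 1.712e-06 s
dist = c * tof / 2
= 3e8 * 1.712e-06 / 2
= 256.8 m


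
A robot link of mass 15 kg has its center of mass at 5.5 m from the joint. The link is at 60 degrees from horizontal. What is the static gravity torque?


tau = m*g*L*cos(angle)
= 15 * 9.81 * 5.5 * cos(60 deg)
= 15 * 9.81 * 5.5 * 0.5
= 404.6625 Nm


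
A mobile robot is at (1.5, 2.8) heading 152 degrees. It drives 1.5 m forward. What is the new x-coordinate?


x_new = x0 + d*cos(theta)
= 1.5 + 1.5*cos(152)
= 1.5 + -1.3244
= 0.1756


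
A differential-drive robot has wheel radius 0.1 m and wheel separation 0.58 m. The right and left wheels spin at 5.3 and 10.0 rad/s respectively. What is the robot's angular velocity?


vR = r*wR = 0.1*5.3 = 0.53 m/s
vL = r*wL = 0.1*10.0 = 1.0 m/s
v = (vR+vL)/2 = 0.765 m/s
omega = (vR-vL)/L = -0.8103 rad/s
angular velocity = -0.8103 rad/s


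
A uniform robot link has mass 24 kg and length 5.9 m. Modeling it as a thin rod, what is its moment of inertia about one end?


I = (1/3) * m * L^2
= (1/3) * 24 * 5.9^2
= 0.333333 * 24 * 34.81
= 278.48 kg*m^2


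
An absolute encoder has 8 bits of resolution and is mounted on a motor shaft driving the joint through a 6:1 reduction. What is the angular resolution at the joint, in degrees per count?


counts = 2^8 = 256
effective counts at joint = 256 * 6 = 1536
resolution = 360 / 1536
= 0.2344 deg/count


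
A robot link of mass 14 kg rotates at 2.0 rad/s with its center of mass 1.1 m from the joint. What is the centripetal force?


F = m * omega^2 * r
= 14 * 2.0^2 * 1.1
= 14 * 4.0 * 1.1
= 61.6 N


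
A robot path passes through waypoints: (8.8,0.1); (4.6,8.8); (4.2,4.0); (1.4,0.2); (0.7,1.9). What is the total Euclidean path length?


Segment lengths:
  seg1 = sqrt((-4.2)^2 + (8.7)^2) = 9.6607
  seg2 = sqrt((-0.4)^2 + (-4.8)^2) = 4.8166
  seg3 = sqrt((-2.8)^2 + (-3.8)^2) = 4.7202
  seg4 = sqrt((-0.7)^2 + (1.7)^2) = 1.8385
Total = 21.036


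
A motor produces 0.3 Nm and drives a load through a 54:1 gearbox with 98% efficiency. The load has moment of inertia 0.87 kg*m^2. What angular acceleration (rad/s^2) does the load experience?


tau_out = tau_motor * N * eta
= 0.3 * 54 * 0.98 = 15.876 Nm
alpha = tau_out / I = 15.876 / 0.87
= 18.2483 rad/s^2


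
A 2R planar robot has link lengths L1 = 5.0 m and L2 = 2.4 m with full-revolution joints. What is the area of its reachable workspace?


r_max = L1 + L2 = 7.4 m
r_min = |L1 - L2| = 2.6 m
Area = pi*(r_max^2 - r_min^2)
= pi*(54.76 - 6.76)
= pi * 48.0
= 150.7964 m^2


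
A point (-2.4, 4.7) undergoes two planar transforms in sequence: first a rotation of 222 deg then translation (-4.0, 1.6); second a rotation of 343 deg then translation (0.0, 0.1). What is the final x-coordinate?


After transform 1:
x1 = cos(222)*-2.4 - sin(222)*4.7 + -4.0 = 0.9285
y1 = sin(222)*-2.4 + cos(222)*4.7 + 1.6 = -0.2869
After transform 2:
x2 = cos(343)*0.9285 - sin(343)*-0.2869 + 0.0
= 0.804


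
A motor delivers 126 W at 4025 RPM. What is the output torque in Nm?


omega = 4025 * 2*pi/60 = 421.497 rad/s
tau = P / omega = 126 / 421.497
= 0.2989 Nm


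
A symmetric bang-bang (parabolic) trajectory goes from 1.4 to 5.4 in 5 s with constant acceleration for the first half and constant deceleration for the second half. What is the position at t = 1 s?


Symmetric rest-to-rest: each phase covers (pf-p0)/2 in time T/2. 0.5*a*(T/2)^2 = (pf-p0)/2 => a = 4*(pf-p0)/T^2
a = 4*(5.4-1.4)/5^2 = 0.64
t = 1 is in the acceleration phase (t <= T/2).
p = p0 + 0.5*a*t^2 = 1.4 + 0.5*0.64*1^2
= 1.72


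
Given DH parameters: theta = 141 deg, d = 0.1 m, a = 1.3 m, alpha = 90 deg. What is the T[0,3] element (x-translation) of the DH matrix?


T[0,3] = a * cos(theta)
= 1.3 * cos(141 deg)
= 1.3 * -0.7771
= -1.0103


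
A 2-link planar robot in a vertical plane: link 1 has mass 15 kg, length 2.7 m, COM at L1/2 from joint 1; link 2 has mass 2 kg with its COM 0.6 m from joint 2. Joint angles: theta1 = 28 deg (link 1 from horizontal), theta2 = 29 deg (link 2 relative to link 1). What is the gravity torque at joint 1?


Horizontal distance from joint 1 to link-1 COM:
  x_c1 = (L1/2)*cos(t1) = 1.35 * 0.8829 = 1.192 m
Horizontal distance from joint 1 to link-2 COM:
  x_c2 = L1*cos(t1) + Lc2*cos(t1+t2)
       = 2.7*0.8829 + 0.6*0.5446 = 2.7107 m
tau1 = m1*g*x_c1 + m2*g*x_c2
     = 15*9.81*1.192 + 2*9.81*2.7107
     = 175.3997 + 53.1848
     = 228.5845 Nm


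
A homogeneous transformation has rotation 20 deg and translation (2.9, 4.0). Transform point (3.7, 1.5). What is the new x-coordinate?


x' = cos(theta)*px - sin(theta)*py + tx
= 0.9397*3.7 - 0.342*1.5 + 2.9
= 5.8638


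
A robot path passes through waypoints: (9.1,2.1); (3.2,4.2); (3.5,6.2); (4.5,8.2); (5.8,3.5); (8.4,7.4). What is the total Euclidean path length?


Segment lengths:
  seg1 = sqrt((-5.9)^2 + (2.1)^2) = 6.2626
  seg2 = sqrt((0.3)^2 + (2.0)^2) = 2.0224
  seg3 = sqrt((1.0)^2 + (2.0)^2) = 2.2361
  seg4 = sqrt((1.3)^2 + (-4.7)^2) = 4.8765
  seg5 = sqrt((2.6)^2 + (3.9)^2) = 4.6872
Total = 20.0847


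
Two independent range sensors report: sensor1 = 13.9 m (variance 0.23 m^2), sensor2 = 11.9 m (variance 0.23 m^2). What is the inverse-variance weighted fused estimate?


w1 = (1/var1) / (1/var1 + 1/var2)
   = 4.3478 / (4.3478 + 4.3478) = 0.5
w2 = 1 - w1 = 0.5
fused = w1*s1 + w2*s2 = 6.95 + 5.95
= 12.9 m


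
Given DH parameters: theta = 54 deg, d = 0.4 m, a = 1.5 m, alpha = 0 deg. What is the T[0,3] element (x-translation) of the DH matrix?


T[0,3] = a * cos(theta)
= 1.5 * cos(54 deg)
= 1.5 * 0.5878
= 0.8817


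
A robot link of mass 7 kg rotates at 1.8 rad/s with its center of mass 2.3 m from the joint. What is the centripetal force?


F = m * omega^2 * r
= 7 * 1.8^2 * 2.3
= 7 * 3.24 * 2.3
= 52.164 N


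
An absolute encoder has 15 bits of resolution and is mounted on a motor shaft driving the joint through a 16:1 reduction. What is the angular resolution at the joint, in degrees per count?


counts = 2^15 = 32768
effective counts at joint = 32768 * 16 = 524288
resolution = 360 / 524288
= 6.8665e-04 deg/count


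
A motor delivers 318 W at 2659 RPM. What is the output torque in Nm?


omega = 2659 * 2*pi/60 = 278.4498 rad/s
tau = P / omega = 318 / 278.4498
= 1.142 Nm


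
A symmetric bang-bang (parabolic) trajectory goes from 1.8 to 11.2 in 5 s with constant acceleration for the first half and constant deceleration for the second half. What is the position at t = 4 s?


Symmetric rest-to-rest: each phase covers (pf-p0)/2 in time T/2. 0.5*a*(T/2)^2 = (pf-p0)/2 => a = 4*(pf-p0)/T^2
a = 4*(11.2-1.8)/5^2 = 1.504
t = 4 is in the deceleration phase (t > T/2).
p = pf - 0.5*a*(T-t)^2 = 11.2 - 0.5*1.504*1^2
= 10.448


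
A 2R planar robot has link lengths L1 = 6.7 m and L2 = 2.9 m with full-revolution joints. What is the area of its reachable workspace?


r_max = L1 + L2 = 9.6 m
r_min = |L1 - L2| = 3.8 m
Area = pi*(r_max^2 - r_min^2)
= pi*(92.16 - 14.44)
= pi * 77.72
= 244.1646 m^2


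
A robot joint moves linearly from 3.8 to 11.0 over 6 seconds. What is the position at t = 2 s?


s = t/T = 2/6 = 0.3333
p(t) = p0 + (pf-p0)*s
= 3.8 + (11.0 - 3.8) * 0.3333
= 6.2


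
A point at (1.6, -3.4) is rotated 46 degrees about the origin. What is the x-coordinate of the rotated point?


x' = x*cos(theta) - y*sin(theta)
cos(46 deg) = 0.6947, sin(46 deg) = 0.7193
x' = 1.6 * 0.6947 - -3.4 * 0.7193
= 1.1115 - -2.4458
= 3.5572


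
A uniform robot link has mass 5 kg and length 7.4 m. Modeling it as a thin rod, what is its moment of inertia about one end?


I = (1/3) * m * L^2
= (1/3) * 5 * 7.4^2
= 0.333333 * 5 * 54.76
= 91.2667 kg*m^2


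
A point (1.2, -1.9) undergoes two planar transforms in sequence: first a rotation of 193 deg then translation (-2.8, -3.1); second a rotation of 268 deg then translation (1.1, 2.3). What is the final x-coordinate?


After transform 1:
x1 = cos(193)*1.2 - sin(193)*-1.9 + -2.8 = -4.3967
y1 = sin(193)*1.2 + cos(193)*-1.9 + -3.1 = -1.5186
After transform 2:
x2 = cos(268)*-4.3967 - sin(268)*-1.5186 + 1.1
= -0.2643


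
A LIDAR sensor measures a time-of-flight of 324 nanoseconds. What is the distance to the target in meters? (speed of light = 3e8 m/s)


tof = 324 ns = 3.24e-07 s
dist = c * tof / 2
= 3e8 * 3.24e-07 / 2
= 48.6 m


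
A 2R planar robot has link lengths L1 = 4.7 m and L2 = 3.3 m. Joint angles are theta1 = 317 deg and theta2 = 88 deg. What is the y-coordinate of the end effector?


Convert angles to radians: theta1 = 5.5327, theta2 = 1.5359
y = L1*sin(theta1) + L2*sin(theta1+theta2)
y = -3.2054 + 2.3335
y = -0.8719


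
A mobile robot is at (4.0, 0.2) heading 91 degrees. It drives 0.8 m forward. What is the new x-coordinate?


x_new = x0 + d*cos(theta)
= 4.0 + 0.8*cos(91)
= 4.0 + -0.014
= 3.986


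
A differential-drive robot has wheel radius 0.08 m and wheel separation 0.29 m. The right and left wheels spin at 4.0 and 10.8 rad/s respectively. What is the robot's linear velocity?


vR = r*wR = 0.08*4.0 = 0.32 m/s
vL = r*wL = 0.08*10.8 = 0.864 m/s
v = (vR+vL)/2 = 0.592 m/s
omega = (vR-vL)/L = -1.8759 rad/s
linear velocity = 0.592 m/s


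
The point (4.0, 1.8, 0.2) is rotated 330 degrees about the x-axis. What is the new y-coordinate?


Rotation about x-axis: y' = y*cos(theta) - z*sin(theta)
= 1.8 * 0.866 - 0.2 * -0.5
= 1.6588


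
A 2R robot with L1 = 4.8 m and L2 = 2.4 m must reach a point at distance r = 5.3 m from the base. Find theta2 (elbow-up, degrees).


cos(theta2) = (r^2 - L1^2 - L2^2) / (2*L1*L2)
cos(theta2) = (28.09 - 23.04 - 5.76) / 23.04
cos(theta2) = -0.030816
theta2 = 91.7659 degrees


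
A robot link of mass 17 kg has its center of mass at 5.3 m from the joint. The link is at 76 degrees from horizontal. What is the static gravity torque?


tau = m*g*L*cos(angle)
= 17 * 9.81 * 5.3 * cos(76 deg)
= 17 * 9.81 * 5.3 * 0.2419
= 213.8302 Nm


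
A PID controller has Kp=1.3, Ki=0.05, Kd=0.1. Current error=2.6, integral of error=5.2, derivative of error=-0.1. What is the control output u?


u = Kp*e + Ki*int(e) + Kd*de/dt
= 1.3*2.6 + 0.05*5.2 + 0.1*(-0.1)
= 3.38 + 0.26 + -0.01
= 3.63


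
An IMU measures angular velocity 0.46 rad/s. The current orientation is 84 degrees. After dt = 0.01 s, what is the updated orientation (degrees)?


delta_theta = w * dt = 0.46 * 0.01 = 0.0046 rad
= 0.2636 deg
theta_new = 84 + 0.2636 = 84.2636 deg


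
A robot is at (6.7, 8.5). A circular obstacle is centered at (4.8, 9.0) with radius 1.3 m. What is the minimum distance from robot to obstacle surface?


center_dist = sqrt((6.7-4.8)^2 + (8.5-9.0)^2)
= sqrt(3.61 + 0.25)
= 1.9647
min_dist = center_dist - radius = 1.9647 - 1.3 = 0.6647 m


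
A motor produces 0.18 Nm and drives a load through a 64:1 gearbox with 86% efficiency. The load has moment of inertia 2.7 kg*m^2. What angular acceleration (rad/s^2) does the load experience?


tau_out = tau_motor * N * eta
= 0.18 * 64 * 0.86 = 9.9072 Nm
alpha = tau_out / I = 9.9072 / 2.7
= 3.6693 rad/s^2


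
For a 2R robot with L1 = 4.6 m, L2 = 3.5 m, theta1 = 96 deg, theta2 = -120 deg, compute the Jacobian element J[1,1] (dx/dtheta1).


J[1,1] = -L1*sin(t1) - L2*sin(t1+t2)
= -4.6*sin(96) - 3.5*sin(-24)
= -3.1512


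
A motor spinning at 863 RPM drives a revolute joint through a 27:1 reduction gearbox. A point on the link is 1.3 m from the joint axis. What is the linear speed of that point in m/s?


omega_motor = 863 * 2*pi/60 = 90.3731 rad/s
omega_joint = omega_motor / 27 = 3.3472 rad/s
v = omega_joint * r = 3.3472 * 1.3
= 4.3513 m/s


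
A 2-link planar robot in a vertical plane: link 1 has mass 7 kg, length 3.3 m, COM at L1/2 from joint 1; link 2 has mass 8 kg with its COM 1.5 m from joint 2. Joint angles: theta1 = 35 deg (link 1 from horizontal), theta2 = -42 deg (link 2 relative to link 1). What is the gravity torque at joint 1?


Horizontal distance from joint 1 to link-1 COM:
  x_c1 = (L1/2)*cos(t1) = 1.65 * 0.8192 = 1.3516 m
Horizontal distance from joint 1 to link-2 COM:
  x_c2 = L1*cos(t1) + Lc2*cos(t1+t2)
       = 3.3*0.8192 + 1.5*0.9925 = 4.192 m
tau1 = m1*g*x_c1 + m2*g*x_c2
     = 7*9.81*1.3516 + 8*9.81*4.192
     = 92.8144 + 328.9898
     = 421.8042 Nm


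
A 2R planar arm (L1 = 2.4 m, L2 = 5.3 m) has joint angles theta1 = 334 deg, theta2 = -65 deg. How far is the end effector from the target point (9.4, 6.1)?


End effector via forward kinematics:
x = L1*cos(t1) + L2*cos(t1+t2) = 2.0646
y = L1*sin(t1) + L2*sin(t1+t2) = -6.3513
Distance to target:
d = sqrt((9.4 - 2.0646)^2 + (6.1 - -6.3513)^2)
= sqrt(53.808 + 155.0345)
= 14.4514 m


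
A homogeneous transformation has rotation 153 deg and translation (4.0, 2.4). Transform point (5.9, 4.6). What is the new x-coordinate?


x' = cos(theta)*px - sin(theta)*py + tx
= -0.891*5.9 - 0.454*4.6 + 4.0
= -3.3453


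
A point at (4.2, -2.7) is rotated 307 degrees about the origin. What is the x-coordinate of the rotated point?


x' = x*cos(theta) - y*sin(theta)
cos(307 deg) = 0.6018, sin(307 deg) = -0.7986
x' = 4.2 * 0.6018 - -2.7 * -0.7986
= 2.5276 - 2.1563
= 0.3713


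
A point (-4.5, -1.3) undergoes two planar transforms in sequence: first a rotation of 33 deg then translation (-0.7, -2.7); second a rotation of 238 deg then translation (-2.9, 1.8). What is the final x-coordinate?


After transform 1:
x1 = cos(33)*-4.5 - sin(33)*-1.3 + -0.7 = -3.766
y1 = sin(33)*-4.5 + cos(33)*-1.3 + -2.7 = -6.2411
After transform 2:
x2 = cos(238)*-3.766 - sin(238)*-6.2411 + -2.9
= -6.1971


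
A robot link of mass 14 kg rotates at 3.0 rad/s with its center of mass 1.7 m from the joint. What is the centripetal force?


F = m * omega^2 * r
= 14 * 3.0^2 * 1.7
= 14 * 9.0 * 1.7
= 214.2 N


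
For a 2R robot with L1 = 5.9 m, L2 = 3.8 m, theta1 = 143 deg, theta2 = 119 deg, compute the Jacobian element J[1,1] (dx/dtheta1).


J[1,1] = -L1*sin(t1) - L2*sin(t1+t2)
= -5.9*sin(143) - 3.8*sin(262)
= 0.2123


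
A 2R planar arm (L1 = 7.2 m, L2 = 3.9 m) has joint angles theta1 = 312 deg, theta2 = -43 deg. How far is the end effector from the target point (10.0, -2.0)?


End effector via forward kinematics:
x = L1*cos(t1) + L2*cos(t1+t2) = 4.7497
y = L1*sin(t1) + L2*sin(t1+t2) = -9.25
Distance to target:
d = sqrt((10.0 - 4.7497)^2 + (-2.0 - -9.25)^2)
= sqrt(27.5659 + 52.5632)
= 8.9515 m


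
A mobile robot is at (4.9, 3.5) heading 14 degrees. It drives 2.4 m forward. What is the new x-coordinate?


x_new = x0 + d*cos(theta)
= 4.9 + 2.4*cos(14)
= 4.9 + 2.3287
= 7.2287


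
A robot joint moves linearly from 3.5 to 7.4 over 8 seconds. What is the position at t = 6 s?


s = t/T = 6/8 = 0.75
p(t) = p0 + (pf-p0)*s
= 3.5 + (7.4 - 3.5) * 0.75
= 6.425


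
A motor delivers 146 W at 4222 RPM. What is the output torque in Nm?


omega = 4222 * 2*pi/60 = 442.1268 rad/s
tau = P / omega = 146 / 442.1268
= 0.3302 Nm


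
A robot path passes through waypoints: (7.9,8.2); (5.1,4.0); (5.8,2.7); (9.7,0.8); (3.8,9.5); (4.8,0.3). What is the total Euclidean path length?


Segment lengths:
  seg1 = sqrt((-2.8)^2 + (-4.2)^2) = 5.0478
  seg2 = sqrt((0.7)^2 + (-1.3)^2) = 1.4765
  seg3 = sqrt((3.9)^2 + (-1.9)^2) = 4.3382
  seg4 = sqrt((-5.9)^2 + (8.7)^2) = 10.5119
  seg5 = sqrt((1.0)^2 + (-9.2)^2) = 9.2542
Total = 30.6285


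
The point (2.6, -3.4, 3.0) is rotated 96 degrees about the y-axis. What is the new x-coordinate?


Rotation about y-axis: x' = x*cos(theta) + z*sin(theta)
= 2.6 * -0.1045 + 3.0 * 0.9945
= 2.7118


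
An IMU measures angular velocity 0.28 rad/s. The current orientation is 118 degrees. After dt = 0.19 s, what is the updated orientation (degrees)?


delta_theta = w * dt = 0.28 * 0.19 = 0.0532 rad
= 3.0481 deg
theta_new = 118 + 3.0481 = 121.0481 deg


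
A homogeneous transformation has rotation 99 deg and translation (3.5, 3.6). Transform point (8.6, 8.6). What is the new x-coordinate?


x' = cos(theta)*px - sin(theta)*py + tx
= -0.1564*8.6 - 0.9877*8.6 + 3.5
= -6.3395


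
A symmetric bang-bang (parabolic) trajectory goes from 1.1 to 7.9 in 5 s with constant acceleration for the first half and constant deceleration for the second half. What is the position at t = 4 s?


Symmetric rest-to-rest: each phase covers (pf-p0)/2 in time T/2. 0.5*a*(T/2)^2 = (pf-p0)/2 => a = 4*(pf-p0)/T^2
a = 4*(7.9-1.1)/5^2 = 1.088
t = 4 is in the deceleration phase (t > T/2).
p = pf - 0.5*a*(T-t)^2 = 7.9 - 0.5*1.088*1^2
= 7.356


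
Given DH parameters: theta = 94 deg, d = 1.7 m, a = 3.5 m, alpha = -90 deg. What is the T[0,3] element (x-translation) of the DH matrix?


T[0,3] = a * cos(theta)
= 3.5 * cos(94 deg)
= 3.5 * -0.0698
= -0.2441


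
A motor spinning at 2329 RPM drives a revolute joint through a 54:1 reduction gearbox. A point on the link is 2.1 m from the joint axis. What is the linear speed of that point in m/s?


omega_motor = 2329 * 2*pi/60 = 243.8923 rad/s
omega_joint = omega_motor / 54 = 4.5165 rad/s
v = omega_joint * r = 4.5165 * 2.1
= 9.4847 m/s


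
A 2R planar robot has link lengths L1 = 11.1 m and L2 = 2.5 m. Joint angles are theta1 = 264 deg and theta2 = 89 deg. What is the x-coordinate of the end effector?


Convert angles to radians: theta1 = 4.6077, theta2 = 1.5533
x = L1*cos(theta1) + L2*cos(theta1+theta2)
x = -1.1603 + 2.4814
x = 1.3211


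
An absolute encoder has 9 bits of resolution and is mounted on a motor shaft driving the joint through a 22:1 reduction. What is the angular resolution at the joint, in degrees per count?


counts = 2^9 = 512
effective counts at joint = 512 * 22 = 11264
resolution = 360 / 11264
= 0.032 deg/count


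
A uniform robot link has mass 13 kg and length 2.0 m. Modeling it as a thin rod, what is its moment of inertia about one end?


I = (1/3) * m * L^2
= (1/3) * 13 * 2.0^2
= 0.333333 * 13 * 4.0
= 17.3333 kg*m^2


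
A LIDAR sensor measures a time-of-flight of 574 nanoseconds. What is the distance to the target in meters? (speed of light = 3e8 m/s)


tof = 574 ns = 5.74e-07 s
dist = c * tof / 2
= 3e8 * 5.74e-07 / 2
= 86.1 m


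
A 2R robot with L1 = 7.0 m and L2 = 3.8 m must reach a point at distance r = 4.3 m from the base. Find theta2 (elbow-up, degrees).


cos(theta2) = (r^2 - L1^2 - L2^2) / (2*L1*L2)
cos(theta2) = (18.49 - 49.0 - 14.44) / 53.2
cos(theta2) = -0.844925
theta2 = 147.6639 degrees


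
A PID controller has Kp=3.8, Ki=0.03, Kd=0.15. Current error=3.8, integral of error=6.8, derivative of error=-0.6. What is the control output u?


u = Kp*e + Ki*int(e) + Kd*de/dt
= 3.8*3.8 + 0.03*6.8 + 0.15*(-0.6)
= 14.44 + 0.204 + -0.09
= 14.554


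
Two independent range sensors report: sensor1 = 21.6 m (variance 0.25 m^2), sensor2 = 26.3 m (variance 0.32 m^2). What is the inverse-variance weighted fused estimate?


w1 = (1/var1) / (1/var1 + 1/var2)
   = 4.0 / (4.0 + 3.125) = 0.5614
w2 = 1 - w1 = 0.4386
fused = w1*s1 + w2*s2 = 12.1263 + 11.5351
= 23.6614 m


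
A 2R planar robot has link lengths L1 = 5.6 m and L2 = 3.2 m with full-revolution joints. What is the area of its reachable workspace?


r_max = L1 + L2 = 8.8 m
r_min = |L1 - L2| = 2.4 m
Area = pi*(r_max^2 - r_min^2)
= pi*(77.44 - 5.76)
= pi * 71.68
= 225.1894 m^2


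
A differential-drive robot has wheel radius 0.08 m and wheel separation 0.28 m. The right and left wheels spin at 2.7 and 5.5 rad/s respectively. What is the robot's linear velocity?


vR = r*wR = 0.08*2.7 = 0.216 m/s
vL = r*wL = 0.08*5.5 = 0.44 m/s
v = (vR+vL)/2 = 0.328 m/s
omega = (vR-vL)/L = -0.8 rad/s
linear velocity = 0.328 m/s


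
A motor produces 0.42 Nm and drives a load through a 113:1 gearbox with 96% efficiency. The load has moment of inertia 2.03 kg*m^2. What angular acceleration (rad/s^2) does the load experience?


tau_out = tau_motor * N * eta
= 0.42 * 113 * 0.96 = 45.5616 Nm
alpha = tau_out / I = 45.5616 / 2.03
= 22.4441 rad/s^2


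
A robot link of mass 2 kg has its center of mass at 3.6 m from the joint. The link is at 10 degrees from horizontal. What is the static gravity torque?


tau = m*g*L*cos(angle)
= 2 * 9.81 * 3.6 * cos(10 deg)
= 2 * 9.81 * 3.6 * 0.9848
= 69.5589 Nm


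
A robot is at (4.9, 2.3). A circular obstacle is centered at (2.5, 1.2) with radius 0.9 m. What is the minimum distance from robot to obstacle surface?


center_dist = sqrt((4.9-2.5)^2 + (2.3-1.2)^2)
= sqrt(5.76 + 1.21)
= 2.6401
min_dist = center_dist - radius = 2.6401 - 0.9 = 1.7401 m


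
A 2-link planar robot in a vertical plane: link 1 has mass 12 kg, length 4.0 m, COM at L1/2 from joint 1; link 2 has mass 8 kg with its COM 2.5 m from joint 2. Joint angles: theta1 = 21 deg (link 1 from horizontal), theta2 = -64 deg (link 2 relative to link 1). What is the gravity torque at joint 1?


Horizontal distance from joint 1 to link-1 COM:
  x_c1 = (L1/2)*cos(t1) = 2.0 * 0.9336 = 1.8672 m
Horizontal distance from joint 1 to link-2 COM:
  x_c2 = L1*cos(t1) + Lc2*cos(t1+t2)
       = 4.0*0.9336 + 2.5*0.7314 = 5.5627 m
tau1 = m1*g*x_c1 + m2*g*x_c2
     = 12*9.81*1.8672 + 8*9.81*5.5627
     = 219.8022 + 436.5612
     = 656.3633 Nm


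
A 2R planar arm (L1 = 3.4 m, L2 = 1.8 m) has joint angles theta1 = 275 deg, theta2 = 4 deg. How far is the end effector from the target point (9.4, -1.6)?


End effector via forward kinematics:
x = L1*cos(t1) + L2*cos(t1+t2) = 0.5779
y = L1*sin(t1) + L2*sin(t1+t2) = -5.1649
Distance to target:
d = sqrt((9.4 - 0.5779)^2 + (-1.6 - -5.1649)^2)
= sqrt(77.8292 + 12.7085)
= 9.5151 m


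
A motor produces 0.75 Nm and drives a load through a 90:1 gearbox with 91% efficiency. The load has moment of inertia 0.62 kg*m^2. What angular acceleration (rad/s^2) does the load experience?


tau_out = tau_motor * N * eta
= 0.75 * 90 * 0.91 = 61.425 Nm
alpha = tau_out / I = 61.425 / 0.62
= 99.0726 rad/s^2


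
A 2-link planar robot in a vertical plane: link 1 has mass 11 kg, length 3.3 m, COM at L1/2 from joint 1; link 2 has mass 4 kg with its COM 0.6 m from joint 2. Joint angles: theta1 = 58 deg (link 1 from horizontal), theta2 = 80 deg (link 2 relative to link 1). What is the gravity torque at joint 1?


Horizontal distance from joint 1 to link-1 COM:
  x_c1 = (L1/2)*cos(t1) = 1.65 * 0.5299 = 0.8744 m
Horizontal distance from joint 1 to link-2 COM:
  x_c2 = L1*cos(t1) + Lc2*cos(t1+t2)
       = 3.3*0.5299 + 0.6*-0.7431 = 1.3028 m
tau1 = m1*g*x_c1 + m2*g*x_c2
     = 11*9.81*0.8744 + 4*9.81*1.3028
     = 94.3529 + 51.1237
     = 145.4766 Nm


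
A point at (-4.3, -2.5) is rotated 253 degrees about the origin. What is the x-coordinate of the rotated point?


x' = x*cos(theta) - y*sin(theta)
cos(253 deg) = -0.2924, sin(253 deg) = -0.9563
x' = -4.3 * -0.2924 - -2.5 * -0.9563
= 1.2572 - 2.3908
= -1.1336


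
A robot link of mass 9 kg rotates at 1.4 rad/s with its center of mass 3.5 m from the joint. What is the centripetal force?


F = m * omega^2 * r
= 9 * 1.4^2 * 3.5
= 9 * 1.96 * 3.5
= 61.74 N


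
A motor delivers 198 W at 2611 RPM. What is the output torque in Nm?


omega = 2611 * 2*pi/60 = 273.4233 rad/s
tau = P / omega = 198 / 273.4233
= 0.7242 Nm


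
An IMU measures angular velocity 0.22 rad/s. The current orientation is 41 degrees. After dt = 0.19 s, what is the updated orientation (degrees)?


delta_theta = w * dt = 0.22 * 0.19 = 0.0418 rad
= 2.395 deg
theta_new = 41 + 2.395 = 43.395 deg


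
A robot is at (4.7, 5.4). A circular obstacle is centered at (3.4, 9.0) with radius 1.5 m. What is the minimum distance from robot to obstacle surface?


center_dist = sqrt((4.7-3.4)^2 + (5.4-9.0)^2)
= sqrt(1.69 + 12.96)
= 3.8275
min_dist = center_dist - radius = 3.8275 - 1.5 = 2.3275 m


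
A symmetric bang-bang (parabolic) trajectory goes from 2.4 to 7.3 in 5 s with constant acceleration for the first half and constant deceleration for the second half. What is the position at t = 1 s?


Symmetric rest-to-rest: each phase covers (pf-p0)/2 in time T/2. 0.5*a*(T/2)^2 = (pf-p0)/2 => a = 4*(pf-p0)/T^2
a = 4*(7.3-2.4)/5^2 = 0.784
t = 1 is in the acceleration phase (t <= T/2).
p = p0 + 0.5*a*t^2 = 2.4 + 0.5*0.784*1^2
= 2.792


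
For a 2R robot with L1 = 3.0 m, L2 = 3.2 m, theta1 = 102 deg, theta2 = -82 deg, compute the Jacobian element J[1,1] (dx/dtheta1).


J[1,1] = -L1*sin(t1) - L2*sin(t1+t2)
= -3.0*sin(102) - 3.2*sin(20)
= -4.0289


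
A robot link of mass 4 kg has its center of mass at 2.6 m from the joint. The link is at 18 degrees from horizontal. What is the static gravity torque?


tau = m*g*L*cos(angle)
= 4 * 9.81 * 2.6 * cos(18 deg)
= 4 * 9.81 * 2.6 * 0.9511
= 97.0306 Nm


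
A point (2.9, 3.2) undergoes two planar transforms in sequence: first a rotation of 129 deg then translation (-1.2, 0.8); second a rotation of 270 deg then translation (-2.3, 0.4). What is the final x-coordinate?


After transform 1:
x1 = cos(129)*2.9 - sin(129)*3.2 + -1.2 = -5.5119
y1 = sin(129)*2.9 + cos(129)*3.2 + 0.8 = 1.0399
After transform 2:
x2 = cos(270)*-5.5119 - sin(270)*1.0399 + -2.3
= -1.2601


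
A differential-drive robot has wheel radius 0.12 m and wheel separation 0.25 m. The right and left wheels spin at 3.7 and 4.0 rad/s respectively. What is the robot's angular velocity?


vR = r*wR = 0.12*3.7 = 0.444 m/s
vL = r*wL = 0.12*4.0 = 0.48 m/s
v = (vR+vL)/2 = 0.462 m/s
omega = (vR-vL)/L = -0.144 rad/s
angular velocity = -0.144 rad/s


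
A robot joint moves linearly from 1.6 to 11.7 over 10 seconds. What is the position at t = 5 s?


s = t/T = 5/10 = 0.5
p(t) = p0 + (pf-p0)*s
= 1.6 + (11.7 - 1.6) * 0.5
= 6.65


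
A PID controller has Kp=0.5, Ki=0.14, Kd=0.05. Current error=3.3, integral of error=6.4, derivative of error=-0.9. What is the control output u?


u = Kp*e + Ki*int(e) + Kd*de/dt
= 0.5*3.3 + 0.14*6.4 + 0.05*(-0.9)
= 1.65 + 0.896 + -0.045
= 2.501


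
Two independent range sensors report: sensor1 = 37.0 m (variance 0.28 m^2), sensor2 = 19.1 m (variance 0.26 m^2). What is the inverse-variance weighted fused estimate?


w1 = (1/var1) / (1/var1 + 1/var2)
   = 3.5714 / (3.5714 + 3.8462) = 0.4815
w2 = 1 - w1 = 0.5185
fused = w1*s1 + w2*s2 = 17.8148 + 9.9037
= 27.7185 m


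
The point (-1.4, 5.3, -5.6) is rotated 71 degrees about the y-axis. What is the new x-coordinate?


Rotation about y-axis: x' = x*cos(theta) + z*sin(theta)
= -1.4 * 0.3256 + -5.6 * 0.9455
= -5.7507


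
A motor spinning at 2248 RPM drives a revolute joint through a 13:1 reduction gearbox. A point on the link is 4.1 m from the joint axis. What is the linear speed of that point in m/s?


omega_motor = 2248 * 2*pi/60 = 235.41 rad/s
omega_joint = omega_motor / 13 = 18.1085 rad/s
v = omega_joint * r = 18.1085 * 4.1
= 74.2447 m/s


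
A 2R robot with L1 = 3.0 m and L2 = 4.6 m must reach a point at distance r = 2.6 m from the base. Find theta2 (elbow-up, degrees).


cos(theta2) = (r^2 - L1^2 - L2^2) / (2*L1*L2)
cos(theta2) = (6.76 - 9.0 - 21.16) / 27.6
cos(theta2) = -0.847826
theta2 = 147.976 degrees
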